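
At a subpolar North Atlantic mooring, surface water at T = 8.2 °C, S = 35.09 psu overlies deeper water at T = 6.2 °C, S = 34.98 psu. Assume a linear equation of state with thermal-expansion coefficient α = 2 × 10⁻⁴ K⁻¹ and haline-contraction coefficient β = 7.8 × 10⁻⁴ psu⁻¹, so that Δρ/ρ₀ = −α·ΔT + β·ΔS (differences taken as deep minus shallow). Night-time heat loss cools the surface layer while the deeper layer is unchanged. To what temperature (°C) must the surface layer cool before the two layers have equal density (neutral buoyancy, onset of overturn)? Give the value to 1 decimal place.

6.6 °C

Neutral buoyancy requires Δρ = 0, i.e. −α(T_deep − T_surf′) + β(S_deep − S_surf) = 0.
T_surf′ = T_deep − (β/α)·ΔS = 6.2 − (7.8 × 10⁻⁴/2 × 10⁻⁴)·(-0.11) = 6.629 °C.
Cooling required: 8.2 − (6.629) = 1.571 °C.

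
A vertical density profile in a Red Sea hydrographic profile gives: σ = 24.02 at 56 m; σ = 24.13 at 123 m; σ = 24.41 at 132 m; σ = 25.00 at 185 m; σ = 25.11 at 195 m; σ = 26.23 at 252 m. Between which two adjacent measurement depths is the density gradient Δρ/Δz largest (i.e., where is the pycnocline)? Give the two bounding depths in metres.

123–132 m

Compute the density gradient over each adjacent pair:
  56–123 m: Δρ/Δz = 0.11/67 = 1.6 × 10⁻³ kg m⁻⁴
  123–132 m: Δρ/Δz = 0.28/9 = 0.031 kg m⁻⁴
  132–185 m: Δρ/Δz = 0.59/53 = 0.011 kg m⁻⁴
  185–195 m: Δρ/Δz = 0.11/10 = 0.011 kg m⁻⁴
  195–252 m: Δρ/Δz = 1.12/57 = 0.020 kg m⁻⁴
The largest gradient is in the 123–132 m interval — the pycnocline.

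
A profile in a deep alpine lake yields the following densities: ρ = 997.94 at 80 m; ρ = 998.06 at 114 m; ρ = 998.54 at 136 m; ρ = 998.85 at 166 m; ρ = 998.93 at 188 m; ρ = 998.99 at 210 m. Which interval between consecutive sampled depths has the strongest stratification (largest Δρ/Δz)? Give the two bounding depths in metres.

Compute the density gradient over each adjacent pair:
  80–114 m: Δρ/Δz = 0.12/34 = 3.5 × 10⁻³ kg m⁻⁴
  114–136 m: Δρ/Δz = 0.48/22 = 0.022 kg m⁻⁴
  136–166 m: Δρ/Δz = 0.31/30 = 0.010 kg m⁻⁴
  166–188 m: Δρ/Δz = 0.08/22 = 3.6 × 10⁻³ kg m⁻⁴
  188–210 m: Δρ/Δz = 0.06/22 = 2.7 × 10⁻³ kg m⁻⁴
The largest gradient is in the 114–136 m interval — the pycnocline.

114–136 m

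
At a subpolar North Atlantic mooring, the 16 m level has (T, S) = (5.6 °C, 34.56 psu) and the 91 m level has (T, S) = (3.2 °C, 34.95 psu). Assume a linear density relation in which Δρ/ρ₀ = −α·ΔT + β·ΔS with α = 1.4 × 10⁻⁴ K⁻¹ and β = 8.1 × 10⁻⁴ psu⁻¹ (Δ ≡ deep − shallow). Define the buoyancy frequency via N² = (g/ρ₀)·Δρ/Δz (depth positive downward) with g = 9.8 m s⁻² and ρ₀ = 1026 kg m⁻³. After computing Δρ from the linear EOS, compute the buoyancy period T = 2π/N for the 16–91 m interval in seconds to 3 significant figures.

ΔT = -2.4 K, ΔS = +0.39 psu (deep − shallow).
Δρ/ρ₀ = −αΔT + βΔS = 3.36 × 10⁻⁴ + 3.159 × 10⁻⁴ = 6.519 × 10⁻⁴, so Δρ ≈ 0.6688 kg m⁻³.
N² = (g/ρ₀)·Δρ/Δz = g·(Δρ/ρ₀)/Δz = 9.8 × 6.519 × 10⁻⁴ / 75 = 8.5182 × 10⁻⁵ s⁻².
N = √(8.5182 × 10⁻⁵) = 9.2294 × 10⁻³ rad s⁻¹ → T = 2π/N = 680.78 s ≈ 681 s.

681 s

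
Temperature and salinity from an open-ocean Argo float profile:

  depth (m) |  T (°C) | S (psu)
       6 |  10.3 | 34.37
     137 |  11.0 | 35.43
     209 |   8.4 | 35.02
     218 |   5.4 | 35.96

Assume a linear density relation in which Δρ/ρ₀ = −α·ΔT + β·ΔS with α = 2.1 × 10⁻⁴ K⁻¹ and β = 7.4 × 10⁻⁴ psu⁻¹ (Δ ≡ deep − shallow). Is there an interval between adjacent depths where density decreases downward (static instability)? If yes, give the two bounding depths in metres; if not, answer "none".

Evaluate Δρ/ρ₀ = −αΔT + βΔS across each adjacent pair:
  6–137 m: −αΔT+βΔS = −(2.1 × 10⁻⁴)(+0.7)+(7.4 × 10⁻⁴)(+1.06) = 6.4 × 10⁻⁴ → stable
  137–209 m: −αΔT+βΔS = −(2.1 × 10⁻⁴)(-2.6)+(7.4 × 10⁻⁴)(-0.41) = 2.4 × 10⁻⁴ → stable
  209–218 m: −αΔT+βΔS = −(2.1 × 10⁻⁴)(-3.0)+(7.4 × 10⁻⁴)(+0.94) = 1.3 × 10⁻³ → stable
Every interval has Δρ > 0: the column is stably stratified throughout.

none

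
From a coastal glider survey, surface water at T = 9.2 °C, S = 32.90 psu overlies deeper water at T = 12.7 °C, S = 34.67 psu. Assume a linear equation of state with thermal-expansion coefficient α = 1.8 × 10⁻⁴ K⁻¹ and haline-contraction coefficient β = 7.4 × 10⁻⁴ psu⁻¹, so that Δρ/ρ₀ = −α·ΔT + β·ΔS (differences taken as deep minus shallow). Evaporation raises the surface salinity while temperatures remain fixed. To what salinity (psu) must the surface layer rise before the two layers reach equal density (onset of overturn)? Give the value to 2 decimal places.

33.82 psu

Neutral buoyancy requires −α(T_deep − T_surf) + β(S_deep − S_surf′) = 0.
S_surf′ = S_deep − (α/β)·ΔT = 34.67 − (1.8 × 10⁻⁴/7.4 × 10⁻⁴)·(+3.5) = 33.8186 psu.
Increase required: 33.8186 − 32.90 = 0.9186 psu.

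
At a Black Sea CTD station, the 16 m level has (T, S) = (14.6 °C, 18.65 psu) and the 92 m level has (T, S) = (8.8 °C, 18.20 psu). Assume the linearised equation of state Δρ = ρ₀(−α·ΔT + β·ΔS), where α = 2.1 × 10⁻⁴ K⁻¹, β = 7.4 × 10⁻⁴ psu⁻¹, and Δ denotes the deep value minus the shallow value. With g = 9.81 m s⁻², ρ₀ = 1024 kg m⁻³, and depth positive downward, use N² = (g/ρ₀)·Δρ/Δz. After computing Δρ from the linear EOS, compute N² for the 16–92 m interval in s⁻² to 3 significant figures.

1.14 × 10⁻⁴ s⁻²

ΔT = -5.8 K, ΔS = -0.45 psu (deep − shallow).
Δρ/ρ₀ = −αΔT + βΔS = 1.218 × 10⁻³ − 3.33 × 10⁻⁴ = 8.85 × 10⁻⁴, so Δρ ≈ 0.9062 kg m⁻³.
N² = (g/ρ₀)·Δρ/Δz = g·(Δρ/ρ₀)/Δz = 9.81 × 8.85 × 10⁻⁴ / 76 = 1.1423 × 10⁻⁴ s⁻² ≈ 1.14 × 10⁻⁴ s⁻².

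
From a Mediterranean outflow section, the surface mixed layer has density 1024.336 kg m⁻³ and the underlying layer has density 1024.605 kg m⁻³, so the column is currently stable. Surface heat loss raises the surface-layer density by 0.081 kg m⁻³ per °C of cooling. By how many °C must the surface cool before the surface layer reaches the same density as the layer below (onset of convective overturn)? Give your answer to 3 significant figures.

Density deficit of the surface layer: 1024.605 − 1024.336 = 0.269 kg m⁻³.
Required change = 0.269 / 0.081 = 3.32 °C.

3.32 °C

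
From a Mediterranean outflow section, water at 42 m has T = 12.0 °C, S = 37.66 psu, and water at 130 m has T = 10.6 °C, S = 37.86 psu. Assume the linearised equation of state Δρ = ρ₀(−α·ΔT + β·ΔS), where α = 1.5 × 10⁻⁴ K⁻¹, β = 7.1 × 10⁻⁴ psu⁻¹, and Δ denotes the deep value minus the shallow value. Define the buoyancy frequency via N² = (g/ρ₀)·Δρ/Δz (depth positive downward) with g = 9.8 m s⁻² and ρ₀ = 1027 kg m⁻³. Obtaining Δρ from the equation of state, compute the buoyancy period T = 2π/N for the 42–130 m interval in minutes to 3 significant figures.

ΔT = -1.4 K, ΔS = +0.20 psu (deep − shallow).
Δρ/ρ₀ = −αΔT + βΔS = 2.10 × 10⁻⁴ + 1.42 × 10⁻⁴ = 3.52 × 10⁻⁴, so Δρ ≈ 0.3615 kg m⁻³.
N² = (g/ρ₀)·Δρ/Δz = g·(Δρ/ρ₀)/Δz = 9.8 × 3.52 × 10⁻⁴ / 88 = 3.9200 × 10⁻⁵ s⁻².
N = √(3.9200 × 10⁻⁵) = 6.2610 × 10⁻³ rad s⁻¹ → T = 2π/N = 1.0035 × 10³ s = 16.725 min ≈ 16.7 min.

16.7 min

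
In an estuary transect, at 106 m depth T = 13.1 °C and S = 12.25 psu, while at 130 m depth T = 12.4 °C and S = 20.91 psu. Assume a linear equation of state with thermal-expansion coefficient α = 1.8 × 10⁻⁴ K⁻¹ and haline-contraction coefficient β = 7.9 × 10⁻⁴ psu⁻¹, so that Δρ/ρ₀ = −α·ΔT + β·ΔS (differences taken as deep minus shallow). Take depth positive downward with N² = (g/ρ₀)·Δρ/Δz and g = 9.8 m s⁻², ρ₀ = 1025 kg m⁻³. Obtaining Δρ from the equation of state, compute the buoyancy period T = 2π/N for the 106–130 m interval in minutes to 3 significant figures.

ΔT = -0.7 K, ΔS = +8.66 psu (deep − shallow).
Δρ/ρ₀ = −αΔT + βΔS = 1.26 × 10⁻⁴ + 6.8414 × 10⁻³ = 6.9674 × 10⁻³, so Δρ ≈ 7.142 kg m⁻³.
N² = (g/ρ₀)·Δρ/Δz = g·(Δρ/ρ₀)/Δz = 9.8 × 6.9674 × 10⁻³ / 24 = 2.8450 × 10⁻³ s⁻².
N = √(2.8450 × 10⁻³) = 0.053339 rad s⁻¹ → T = 2π/N = 117.80 s = 1.9633 min ≈ 1.96 min.

1.96 min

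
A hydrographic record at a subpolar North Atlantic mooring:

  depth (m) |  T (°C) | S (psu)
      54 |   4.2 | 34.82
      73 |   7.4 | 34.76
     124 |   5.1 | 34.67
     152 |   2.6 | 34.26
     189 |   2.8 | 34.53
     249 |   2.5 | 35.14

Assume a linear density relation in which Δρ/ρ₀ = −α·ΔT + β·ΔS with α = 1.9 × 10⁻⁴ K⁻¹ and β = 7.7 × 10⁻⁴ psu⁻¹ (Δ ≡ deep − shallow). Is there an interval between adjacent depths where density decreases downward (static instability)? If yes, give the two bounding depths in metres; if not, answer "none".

Evaluate Δρ/ρ₀ = −αΔT + βΔS across each adjacent pair:
  54–73 m: −αΔT+βΔS = −(1.9 × 10⁻⁴)(+3.2)+(7.7 × 10⁻⁴)(-0.06) = -6.5 × 10⁻⁴ → UNSTABLE
  73–124 m: −αΔT+βΔS = −(1.9 × 10⁻⁴)(-2.3)+(7.7 × 10⁻⁴)(-0.09) = 3.7 × 10⁻⁴ → stable
  124–152 m: −αΔT+βΔS = −(1.9 × 10⁻⁴)(-2.5)+(7.7 × 10⁻⁴)(-0.41) = 1.6 × 10⁻⁴ → stable
  152–189 m: −αΔT+βΔS = −(1.9 × 10⁻⁴)(+0.2)+(7.7 × 10⁻⁴)(+0.27) = 1.7 × 10⁻⁴ → stable
  189–249 m: −αΔT+βΔS = −(1.9 × 10⁻⁴)(-0.3)+(7.7 × 10⁻⁴)(+0.61) = 5.3 × 10⁻⁴ → stable
The 54–73 m interval has Δρ < 0: lighter water underlies denser water.

54–73 m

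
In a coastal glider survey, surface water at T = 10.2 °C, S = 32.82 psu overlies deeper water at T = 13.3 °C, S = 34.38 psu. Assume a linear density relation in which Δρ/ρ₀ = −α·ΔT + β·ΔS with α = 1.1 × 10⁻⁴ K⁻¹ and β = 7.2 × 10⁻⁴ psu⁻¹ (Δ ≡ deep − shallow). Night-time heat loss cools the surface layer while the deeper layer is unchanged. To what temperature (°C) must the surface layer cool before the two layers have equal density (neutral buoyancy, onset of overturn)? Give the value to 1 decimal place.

Neutral buoyancy requires Δρ = 0, i.e. −α(T_deep − T_surf′) + β(S_deep − S_surf) = 0.
T_surf′ = T_deep − (β/α)·ΔS = 13.3 − (7.2 × 10⁻⁴/1.1 × 10⁻⁴)·(+1.56) = 3.089 °C.
Cooling required: 10.2 − (3.089) = 7.111 °C.

3.1 °C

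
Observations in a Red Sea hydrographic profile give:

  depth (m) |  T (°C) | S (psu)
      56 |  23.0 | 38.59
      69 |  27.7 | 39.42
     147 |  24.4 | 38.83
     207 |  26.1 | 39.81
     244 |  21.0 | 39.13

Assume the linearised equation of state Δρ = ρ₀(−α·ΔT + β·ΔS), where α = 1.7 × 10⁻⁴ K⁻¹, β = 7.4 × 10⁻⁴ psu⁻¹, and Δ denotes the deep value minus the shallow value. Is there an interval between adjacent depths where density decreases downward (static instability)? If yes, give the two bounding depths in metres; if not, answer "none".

Evaluate Δρ/ρ₀ = −αΔT + βΔS across each adjacent pair:
  56–69 m: −αΔT+βΔS = −(1.7 × 10⁻⁴)(+4.7)+(7.4 × 10⁻⁴)(+0.83) = -1.8 × 10⁻⁴ → UNSTABLE
  69–147 m: −αΔT+βΔS = −(1.7 × 10⁻⁴)(-3.3)+(7.4 × 10⁻⁴)(-0.59) = 1.2 × 10⁻⁴ → stable
  147–207 m: −αΔT+βΔS = −(1.7 × 10⁻⁴)(+1.7)+(7.4 × 10⁻⁴)(+0.98) = 4.4 × 10⁻⁴ → stable
  207–244 m: −αΔT+βΔS = −(1.7 × 10⁻⁴)(-5.1)+(7.4 × 10⁻⁴)(-0.68) = 3.6 × 10⁻⁴ → stable
The 56–69 m interval has Δρ < 0: lighter water underlies denser water.

56–69 m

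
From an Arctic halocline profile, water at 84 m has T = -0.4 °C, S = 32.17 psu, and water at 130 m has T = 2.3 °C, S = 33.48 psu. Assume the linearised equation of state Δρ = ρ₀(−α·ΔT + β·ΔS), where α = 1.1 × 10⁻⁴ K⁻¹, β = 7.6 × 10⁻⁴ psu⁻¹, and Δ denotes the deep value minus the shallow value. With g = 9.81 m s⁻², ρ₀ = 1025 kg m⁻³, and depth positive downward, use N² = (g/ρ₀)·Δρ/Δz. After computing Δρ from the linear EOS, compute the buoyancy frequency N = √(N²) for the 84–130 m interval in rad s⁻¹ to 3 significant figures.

0.0122 rad s⁻¹

ΔT = +2.7 K, ΔS = +1.31 psu (deep − shallow).
Δρ/ρ₀ = −αΔT + βΔS = -2.97 × 10⁻⁴ + 9.956 × 10⁻⁴ = 6.986 × 10⁻⁴, so Δρ ≈ 0.7161 kg m⁻³.
N² = (g/ρ₀)·Δρ/Δz = g·(Δρ/ρ₀)/Δz = 9.81 × 6.986 × 10⁻⁴ / 46 = 1.4898 × 10⁻⁴ s⁻².
N = √(1.4898 × 10⁻⁴) = 0.012206 rad s⁻¹ ≈ 0.0122 rad s⁻¹.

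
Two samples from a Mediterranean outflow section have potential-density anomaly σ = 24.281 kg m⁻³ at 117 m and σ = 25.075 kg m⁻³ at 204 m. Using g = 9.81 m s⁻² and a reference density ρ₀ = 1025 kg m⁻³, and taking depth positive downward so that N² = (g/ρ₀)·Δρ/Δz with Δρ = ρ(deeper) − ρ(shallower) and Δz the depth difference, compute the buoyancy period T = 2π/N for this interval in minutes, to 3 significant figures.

Δρ = 1025.075 − 1024.281 = 0.794 kg m⁻³ over Δz = 204 − 117 = 87 m.
N² = (9.81/1025) × (0.794/87) = 8.7347 × 10⁻⁵ s⁻².
N = √(8.7347 × 10⁻⁵) = 9.3460 × 10⁻³ rad s⁻¹, so T = 2π/N = 672.29 s = 11.205 min ≈ 11.2 min.

11.2 min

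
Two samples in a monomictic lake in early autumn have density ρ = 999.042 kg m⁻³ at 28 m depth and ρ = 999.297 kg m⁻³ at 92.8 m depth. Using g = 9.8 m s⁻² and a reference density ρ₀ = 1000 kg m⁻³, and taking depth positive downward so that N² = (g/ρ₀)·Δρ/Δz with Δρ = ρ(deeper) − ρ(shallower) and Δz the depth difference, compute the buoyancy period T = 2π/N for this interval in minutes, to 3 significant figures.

16.9 min

Δρ = 999.297 − 999.042 = 0.255 kg m⁻³ over Δz = 92.8 − 28 = 64.8 m.
N² = (9.8/1000) × (0.255/64.8) = 3.8565 × 10⁻⁵ s⁻².
N = √(3.8565 × 10⁻⁵) = 6.2101 × 10⁻³ rad s⁻¹, so T = 2π/N = 1.0118 × 10³ s = 16.863 min ≈ 16.9 min.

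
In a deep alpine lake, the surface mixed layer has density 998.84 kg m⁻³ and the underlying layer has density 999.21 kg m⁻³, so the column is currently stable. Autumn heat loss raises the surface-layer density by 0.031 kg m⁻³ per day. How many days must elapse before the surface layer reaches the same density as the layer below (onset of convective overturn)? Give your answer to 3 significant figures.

11.9 days

Density deficit of the surface layer: 999.21 − 998.84 = 0.37 kg m⁻³.
Required change = 0.37 / 0.031 = 11.9 days.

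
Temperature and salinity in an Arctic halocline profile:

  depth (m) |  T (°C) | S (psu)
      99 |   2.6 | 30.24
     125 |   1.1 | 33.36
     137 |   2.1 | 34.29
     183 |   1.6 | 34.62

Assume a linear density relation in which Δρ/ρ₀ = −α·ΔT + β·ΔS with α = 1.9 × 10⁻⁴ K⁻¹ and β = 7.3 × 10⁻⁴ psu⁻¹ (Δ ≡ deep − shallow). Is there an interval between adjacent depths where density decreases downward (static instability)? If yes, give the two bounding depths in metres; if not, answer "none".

Evaluate Δρ/ρ₀ = −αΔT + βΔS across each adjacent pair:
  99–125 m: −αΔT+βΔS = −(1.9 × 10⁻⁴)(-1.5)+(7.3 × 10⁻⁴)(+3.12) = 2.6 × 10⁻³ → stable
  125–137 m: −αΔT+βΔS = −(1.9 × 10⁻⁴)(+1.0)+(7.3 × 10⁻⁴)(+0.93) = 4.9 × 10⁻⁴ → stable
  137–183 m: −αΔT+βΔS = −(1.9 × 10⁻⁴)(-0.5)+(7.3 × 10⁻⁴)(+0.33) = 3.4 × 10⁻⁴ → stable
Every interval has Δρ > 0: the column is stably stratified throughout.

none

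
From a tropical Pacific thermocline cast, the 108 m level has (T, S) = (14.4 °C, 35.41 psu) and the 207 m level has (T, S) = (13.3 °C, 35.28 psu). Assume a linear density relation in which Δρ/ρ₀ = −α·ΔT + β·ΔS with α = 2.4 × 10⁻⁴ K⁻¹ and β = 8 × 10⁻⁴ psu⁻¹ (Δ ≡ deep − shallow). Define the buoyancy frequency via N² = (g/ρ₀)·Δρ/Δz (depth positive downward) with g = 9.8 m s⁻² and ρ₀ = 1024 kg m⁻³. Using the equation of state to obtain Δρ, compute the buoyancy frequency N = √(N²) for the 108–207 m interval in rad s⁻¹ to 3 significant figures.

3.98 × 10⁻³ rad s⁻¹

ΔT = -1.1 K, ΔS = -0.13 psu (deep − shallow).
Δρ/ρ₀ = −αΔT + βΔS = 2.64 × 10⁻⁴ − 1.04 × 10⁻⁴ = 1.60 × 10⁻⁴, so Δρ ≈ 0.1638 kg m⁻³.
N² = (g/ρ₀)·Δρ/Δz = g·(Δρ/ρ₀)/Δz = 9.8 × 1.60 × 10⁻⁴ / 99 = 1.5838 × 10⁻⁵ s⁻².
N = √(1.5838 × 10⁻⁵) = 3.9797 × 10⁻³ rad s⁻¹ ≈ 3.98 × 10⁻³ rad s⁻¹.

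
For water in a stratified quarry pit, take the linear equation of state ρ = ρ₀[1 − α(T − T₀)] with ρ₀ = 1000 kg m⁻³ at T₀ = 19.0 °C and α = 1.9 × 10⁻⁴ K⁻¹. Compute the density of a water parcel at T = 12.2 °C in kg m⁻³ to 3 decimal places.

1001.292 kg m⁻³

T − T₀ = -6.8 K.
Bracket = 1 − α·(-6.8) = 1 + (1.292 × 10⁻³) = 1.0012920.
ρ = 1000 × 1.0012920 = 1001.292 kg m⁻³.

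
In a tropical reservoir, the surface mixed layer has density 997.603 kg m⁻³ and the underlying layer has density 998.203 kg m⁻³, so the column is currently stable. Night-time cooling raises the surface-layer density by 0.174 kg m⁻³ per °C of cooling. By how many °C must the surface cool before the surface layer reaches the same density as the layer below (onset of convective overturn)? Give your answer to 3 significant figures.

Density deficit of the surface layer: 998.203 − 997.603 = 0.6 kg m⁻³.
Required change = 0.6 / 0.174 = 3.45 °C.

3.45 °C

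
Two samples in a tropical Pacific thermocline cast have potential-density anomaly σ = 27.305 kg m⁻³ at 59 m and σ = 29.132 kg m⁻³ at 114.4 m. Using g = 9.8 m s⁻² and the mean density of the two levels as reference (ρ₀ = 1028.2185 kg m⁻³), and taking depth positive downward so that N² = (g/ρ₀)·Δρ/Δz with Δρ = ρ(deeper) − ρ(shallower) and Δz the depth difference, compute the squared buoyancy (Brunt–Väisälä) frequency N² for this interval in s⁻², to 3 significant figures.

Δρ = 1029.132 − 1027.305 = 1.827 kg m⁻³ over Δz = 114.4 − 59 = 55.4 m.
N² = (9.8/1028.2185) × (1.827/55.4) = 3.1432 × 10⁻⁴ s⁻² ≈ 3.14 × 10⁻⁴ s⁻².

3.14 × 10⁻⁴ s⁻²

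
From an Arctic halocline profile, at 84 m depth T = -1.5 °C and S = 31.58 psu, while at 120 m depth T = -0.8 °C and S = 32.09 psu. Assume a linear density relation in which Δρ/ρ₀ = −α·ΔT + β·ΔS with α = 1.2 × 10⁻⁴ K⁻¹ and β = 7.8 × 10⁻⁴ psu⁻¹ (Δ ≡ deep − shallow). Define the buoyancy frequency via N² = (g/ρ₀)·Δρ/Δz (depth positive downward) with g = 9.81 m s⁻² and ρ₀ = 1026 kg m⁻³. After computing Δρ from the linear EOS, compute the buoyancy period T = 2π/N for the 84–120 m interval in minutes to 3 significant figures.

11.3 min

ΔT = +0.7 K, ΔS = +0.51 psu (deep − shallow).
Δρ/ρ₀ = −αΔT + βΔS = -8.40 × 10⁻⁵ + 3.978 × 10⁻⁴ = 3.138 × 10⁻⁴, so Δρ ≈ 0.3220 kg m⁻³.
N² = (g/ρ₀)·Δρ/Δz = g·(Δρ/ρ₀)/Δz = 9.81 × 3.138 × 10⁻⁴ / 36 = 8.5511 × 10⁻⁵ s⁻².
N = √(8.5511 × 10⁻⁵) = 9.2472 × 10⁻³ rad s⁻¹ → T = 2π/N = 679.47 s = 11.325 min ≈ 11.3 min.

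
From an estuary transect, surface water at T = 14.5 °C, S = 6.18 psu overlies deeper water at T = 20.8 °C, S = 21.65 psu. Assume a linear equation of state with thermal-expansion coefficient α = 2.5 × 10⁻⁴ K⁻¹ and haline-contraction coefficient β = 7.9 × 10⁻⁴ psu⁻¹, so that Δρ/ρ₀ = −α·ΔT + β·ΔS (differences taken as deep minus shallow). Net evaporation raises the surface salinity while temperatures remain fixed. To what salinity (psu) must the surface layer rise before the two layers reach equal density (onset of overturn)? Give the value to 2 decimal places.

Neutral buoyancy requires −α(T_deep − T_surf) + β(S_deep − S_surf′) = 0.
S_surf′ = S_deep − (α/β)·ΔT = 21.65 − (2.5 × 10⁻⁴/7.9 × 10⁻⁴)·(+6.3) = 19.6563 psu.
Increase required: 19.6563 − 6.18 = 13.4763 psu.

19.66 psu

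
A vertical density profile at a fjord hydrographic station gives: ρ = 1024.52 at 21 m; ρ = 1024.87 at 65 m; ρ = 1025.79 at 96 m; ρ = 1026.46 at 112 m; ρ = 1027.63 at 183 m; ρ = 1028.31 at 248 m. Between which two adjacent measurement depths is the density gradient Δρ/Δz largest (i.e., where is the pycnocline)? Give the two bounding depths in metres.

Compute the density gradient over each adjacent pair:
  21–65 m: Δρ/Δz = 0.35/44 = 8.0 × 10⁻³ kg m⁻⁴
  65–96 m: Δρ/Δz = 0.92/31 = 0.030 kg m⁻⁴
  96–112 m: Δρ/Δz = 0.67/16 = 0.042 kg m⁻⁴
  112–183 m: Δρ/Δz = 1.17/71 = 0.016 kg m⁻⁴
  183–248 m: Δρ/Δz = 0.68/65 = 0.010 kg m⁻⁴
The largest gradient is in the 96–112 m interval — the pycnocline.

96–112 m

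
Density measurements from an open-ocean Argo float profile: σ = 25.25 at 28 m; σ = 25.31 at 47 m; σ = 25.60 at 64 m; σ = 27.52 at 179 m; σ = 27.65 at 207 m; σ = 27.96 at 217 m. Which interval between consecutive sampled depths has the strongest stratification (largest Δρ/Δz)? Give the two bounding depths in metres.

207–217 m

Compute the density gradient over each adjacent pair:
  28–47 m: Δρ/Δz = 0.06/19 = 3.2 × 10⁻³ kg m⁻⁴
  47–64 m: Δρ/Δz = 0.29/17 = 0.017 kg m⁻⁴
  64–179 m: Δρ/Δz = 1.92/115 = 0.017 kg m⁻⁴
  179–207 m: Δρ/Δz = 0.13/28 = 4.6 × 10⁻³ kg m⁻⁴
  207–217 m: Δρ/Δz = 0.31/10 = 0.031 kg m⁻⁴
The largest gradient is in the 207–217 m interval — the pycnocline.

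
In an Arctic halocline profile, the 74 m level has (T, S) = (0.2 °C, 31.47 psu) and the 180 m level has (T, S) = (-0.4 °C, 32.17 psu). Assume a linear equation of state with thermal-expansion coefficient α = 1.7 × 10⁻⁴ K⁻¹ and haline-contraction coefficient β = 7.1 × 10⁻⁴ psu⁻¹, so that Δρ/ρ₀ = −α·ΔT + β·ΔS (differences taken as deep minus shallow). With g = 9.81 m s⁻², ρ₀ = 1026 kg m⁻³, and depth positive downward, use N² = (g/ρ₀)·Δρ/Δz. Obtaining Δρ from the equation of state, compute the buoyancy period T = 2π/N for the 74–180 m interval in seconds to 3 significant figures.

844 s

ΔT = -0.6 K, ΔS = +0.70 psu (deep − shallow).
Δρ/ρ₀ = −αΔT + βΔS = 1.02 × 10⁻⁴ + 4.97 × 10⁻⁴ = 5.99 × 10⁻⁴, so Δρ ≈ 0.6146 kg m⁻³.
N² = (g/ρ₀)·Δρ/Δz = g·(Δρ/ρ₀)/Δz = 9.81 × 5.99 × 10⁻⁴ / 106 = 5.5436 × 10⁻⁵ s⁻².
N = √(5.5436 × 10⁻⁵) = 7.4455 × 10⁻³ rad s⁻¹ → T = 2π/N = 843.89 s ≈ 844 s.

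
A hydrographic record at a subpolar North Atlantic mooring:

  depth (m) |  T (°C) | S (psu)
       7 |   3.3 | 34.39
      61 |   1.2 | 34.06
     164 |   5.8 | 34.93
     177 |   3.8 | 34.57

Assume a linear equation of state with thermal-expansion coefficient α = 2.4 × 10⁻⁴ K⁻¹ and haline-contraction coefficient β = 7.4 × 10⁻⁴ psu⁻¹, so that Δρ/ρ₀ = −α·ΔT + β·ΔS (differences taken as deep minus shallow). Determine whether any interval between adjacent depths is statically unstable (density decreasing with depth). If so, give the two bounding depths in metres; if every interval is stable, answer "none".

61–164 m

Evaluate Δρ/ρ₀ = −αΔT + βΔS across each adjacent pair:
  7–61 m: −αΔT+βΔS = −(2.4 × 10⁻⁴)(-2.1)+(7.4 × 10⁻⁴)(-0.33) = 2.6 × 10⁻⁴ → stable
  61–164 m: −αΔT+βΔS = −(2.4 × 10⁻⁴)(+4.6)+(7.4 × 10⁻⁴)(+0.87) = -4.6 × 10⁻⁴ → UNSTABLE
  164–177 m: −αΔT+βΔS = −(2.4 × 10⁻⁴)(-2.0)+(7.4 × 10⁻⁴)(-0.36) = 2.1 × 10⁻⁴ → stable
The 61–164 m interval has Δρ < 0: lighter water underlies denser water.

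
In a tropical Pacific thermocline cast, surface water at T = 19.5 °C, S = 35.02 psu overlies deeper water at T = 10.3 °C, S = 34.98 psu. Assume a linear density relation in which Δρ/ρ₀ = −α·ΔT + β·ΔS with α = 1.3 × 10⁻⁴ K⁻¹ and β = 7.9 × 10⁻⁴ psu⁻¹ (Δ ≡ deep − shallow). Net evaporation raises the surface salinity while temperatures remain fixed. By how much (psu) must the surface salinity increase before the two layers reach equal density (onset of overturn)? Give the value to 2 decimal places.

Neutral buoyancy requires −α(T_deep − T_surf) + β(S_deep − S_surf′) = 0.
S_surf′ = S_deep − (α/β)·ΔT = 34.98 − (1.3 × 10⁻⁴/7.9 × 10⁻⁴)·(-9.2) = 36.4939 psu.
Increase required: 36.4939 − 35.02 = 1.4739 psu.

1.47 psu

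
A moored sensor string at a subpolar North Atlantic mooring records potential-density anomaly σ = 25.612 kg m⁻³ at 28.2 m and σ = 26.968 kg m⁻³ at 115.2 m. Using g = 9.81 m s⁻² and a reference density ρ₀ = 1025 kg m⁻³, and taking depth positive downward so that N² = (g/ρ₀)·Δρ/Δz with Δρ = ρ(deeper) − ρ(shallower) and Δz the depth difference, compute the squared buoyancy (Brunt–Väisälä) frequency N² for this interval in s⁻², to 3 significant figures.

Δρ = 1026.968 − 1025.612 = 1.356 kg m⁻³ over Δz = 115.2 − 28.2 = 87 m.
N² = (9.81/1025) × (1.356/87) = 1.4917 × 10⁻⁴ s⁻² ≈ 1.49 × 10⁻⁴ s⁻².

1.49 × 10⁻⁴ s⁻²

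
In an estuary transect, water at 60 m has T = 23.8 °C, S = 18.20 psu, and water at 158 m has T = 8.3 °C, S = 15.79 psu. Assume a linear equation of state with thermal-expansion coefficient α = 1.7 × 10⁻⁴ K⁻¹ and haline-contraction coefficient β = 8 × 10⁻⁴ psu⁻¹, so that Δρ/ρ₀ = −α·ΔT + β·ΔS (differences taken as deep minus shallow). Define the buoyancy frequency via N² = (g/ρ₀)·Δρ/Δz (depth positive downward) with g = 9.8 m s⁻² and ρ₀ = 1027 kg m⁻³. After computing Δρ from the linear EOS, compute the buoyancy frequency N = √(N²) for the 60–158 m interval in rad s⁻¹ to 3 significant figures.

ΔT = -15.5 K, ΔS = -2.41 psu (deep − shallow).
Δρ/ρ₀ = −αΔT + βΔS = 2.635 × 10⁻³ − 1.928 × 10⁻³ = 7.07 × 10⁻⁴, so Δρ ≈ 0.7261 kg m⁻³.
N² = (g/ρ₀)·Δρ/Δz = g·(Δρ/ρ₀)/Δz = 9.8 × 7.07 × 10⁻⁴ / 98 = 7.0700 × 10⁻⁵ s⁻².
N = √(7.0700 × 10⁻⁵) = 8.4083 × 10⁻³ rad s⁻¹ ≈ 8.41 × 10⁻³ rad s⁻¹.

8.41 × 10⁻³ rad s⁻¹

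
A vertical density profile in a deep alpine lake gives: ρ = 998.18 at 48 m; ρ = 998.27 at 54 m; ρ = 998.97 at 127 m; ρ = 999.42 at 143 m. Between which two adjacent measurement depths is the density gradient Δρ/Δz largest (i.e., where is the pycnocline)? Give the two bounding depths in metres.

Compute the density gradient over each adjacent pair:
  48–54 m: Δρ/Δz = 0.09/6 = 0.015 kg m⁻⁴
  54–127 m: Δρ/Δz = 0.70/73 = 9.6 × 10⁻³ kg m⁻⁴
  127–143 m: Δρ/Δz = 0.45/16 = 0.028 kg m⁻⁴
The largest gradient is in the 127–143 m interval — the pycnocline.

127–143 m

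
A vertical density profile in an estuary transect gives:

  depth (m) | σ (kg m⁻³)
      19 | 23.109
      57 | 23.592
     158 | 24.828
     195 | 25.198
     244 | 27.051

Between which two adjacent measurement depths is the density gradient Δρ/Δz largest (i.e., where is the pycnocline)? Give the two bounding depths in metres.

Compute the density gradient over each adjacent pair:
  19–57 m: Δρ/Δz = 0.483/38 = 0.013 kg m⁻⁴
  57–158 m: Δρ/Δz = 1.236/101 = 0.012 kg m⁻⁴
  158–195 m: Δρ/Δz = 0.370/37 = 0.010 kg m⁻⁴
  195–244 m: Δρ/Δz = 1.853/49 = 0.038 kg m⁻⁴
The largest gradient is in the 195–244 m interval — the pycnocline.

195–244 m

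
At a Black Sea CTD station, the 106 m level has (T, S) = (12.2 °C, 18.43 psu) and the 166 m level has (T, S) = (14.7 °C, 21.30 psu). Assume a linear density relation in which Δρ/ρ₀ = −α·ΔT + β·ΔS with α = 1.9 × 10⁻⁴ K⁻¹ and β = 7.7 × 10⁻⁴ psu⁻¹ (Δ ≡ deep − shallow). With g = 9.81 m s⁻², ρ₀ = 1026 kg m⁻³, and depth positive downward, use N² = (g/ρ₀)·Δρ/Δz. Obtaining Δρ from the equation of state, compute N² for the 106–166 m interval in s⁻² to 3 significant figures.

2.84 × 10⁻⁴ s⁻²

ΔT = +2.5 K, ΔS = +2.87 psu (deep − shallow).
Δρ/ρ₀ = −αΔT + βΔS = -4.75 × 10⁻⁴ + 2.2099 × 10⁻³ = 1.7349 × 10⁻³, so Δρ ≈ 1.780 kg m⁻³.
N² = (g/ρ₀)·Δρ/Δz = g·(Δρ/ρ₀)/Δz = 9.81 × 1.7349 × 10⁻³ / 60 = 2.8366 × 10⁻⁴ s⁻² ≈ 2.84 × 10⁻⁴ s⁻².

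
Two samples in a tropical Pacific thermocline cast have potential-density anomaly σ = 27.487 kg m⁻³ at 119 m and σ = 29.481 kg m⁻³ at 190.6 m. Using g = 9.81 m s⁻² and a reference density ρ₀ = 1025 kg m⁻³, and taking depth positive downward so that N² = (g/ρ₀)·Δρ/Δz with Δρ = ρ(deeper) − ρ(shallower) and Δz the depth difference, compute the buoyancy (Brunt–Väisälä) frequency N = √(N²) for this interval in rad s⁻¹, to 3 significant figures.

Δρ = 1029.481 − 1027.487 = 1.994 kg m⁻³ over Δz = 190.6 − 119 = 71.6 m.
N² = (9.81/1025) × (1.994/71.6) = 2.6654 × 10⁻⁴ s⁻².
N = √(2.6654 × 10⁻⁴) = 0.016326 rad s⁻¹ ≈ 0.0163 rad s⁻¹.

0.0163 rad s⁻¹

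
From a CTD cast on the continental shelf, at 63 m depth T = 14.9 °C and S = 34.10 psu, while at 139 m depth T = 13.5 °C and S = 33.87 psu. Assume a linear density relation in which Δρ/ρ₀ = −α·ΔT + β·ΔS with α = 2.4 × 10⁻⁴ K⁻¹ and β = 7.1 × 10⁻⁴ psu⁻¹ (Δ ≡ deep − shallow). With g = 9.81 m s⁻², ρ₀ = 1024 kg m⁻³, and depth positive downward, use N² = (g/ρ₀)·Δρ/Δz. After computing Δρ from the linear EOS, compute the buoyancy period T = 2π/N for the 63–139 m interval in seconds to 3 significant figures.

1.33 × 10³ s

ΔT = -1.4 K, ΔS = -0.23 psu (deep − shallow).
Δρ/ρ₀ = −αΔT + βΔS = 3.36 × 10⁻⁴ − 1.633 × 10⁻⁴ = 1.727 × 10⁻⁴, so Δρ ≈ 0.1768 kg m⁻³.
N² = (g/ρ₀)·Δρ/Δz = g·(Δρ/ρ₀)/Δz = 9.81 × 1.727 × 10⁻⁴ / 76 = 2.2292 × 10⁻⁵ s⁻².
N = √(2.2292 × 10⁻⁵) = 4.7214 × 10⁻³ rad s⁻¹ → T = 2π/N = 1.3308 × 10³ s ≈ 1.33 × 10³ s.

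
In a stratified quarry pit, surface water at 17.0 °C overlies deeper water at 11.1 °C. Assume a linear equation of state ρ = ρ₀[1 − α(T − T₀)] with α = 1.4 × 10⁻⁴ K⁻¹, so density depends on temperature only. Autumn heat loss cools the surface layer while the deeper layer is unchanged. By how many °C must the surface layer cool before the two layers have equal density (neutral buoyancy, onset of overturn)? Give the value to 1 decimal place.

With temperature the only control, equal density requires T_surf′ = T_deep.
T_surf′ = 11.1 °C.
Cooling required: 17.0 − 11.1 = 5.9 °C.

5.9 °C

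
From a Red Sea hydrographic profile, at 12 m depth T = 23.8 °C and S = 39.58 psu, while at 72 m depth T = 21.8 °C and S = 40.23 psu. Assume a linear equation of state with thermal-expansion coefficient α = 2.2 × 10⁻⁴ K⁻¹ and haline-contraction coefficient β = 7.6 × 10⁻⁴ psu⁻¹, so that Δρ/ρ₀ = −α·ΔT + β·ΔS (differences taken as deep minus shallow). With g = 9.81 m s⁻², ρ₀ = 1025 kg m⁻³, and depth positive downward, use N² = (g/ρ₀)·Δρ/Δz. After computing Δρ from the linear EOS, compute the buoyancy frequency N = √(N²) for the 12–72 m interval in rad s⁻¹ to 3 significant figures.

0.0124 rad s⁻¹

ΔT = -2.0 K, ΔS = +0.65 psu (deep − shallow).
Δρ/ρ₀ = −αΔT + βΔS = 4.40 × 10⁻⁴ + 4.94 × 10⁻⁴ = 9.34 × 10⁻⁴, so Δρ ≈ 0.9574 kg m⁻³.
N² = (g/ρ₀)·Δρ/Δz = g·(Δρ/ρ₀)/Δz = 9.81 × 9.34 × 10⁻⁴ / 60 = 1.5271 × 10⁻⁴ s⁻².
N = √(1.5271 × 10⁻⁴) = 0.012358 rad s⁻¹ ≈ 0.0124 rad s⁻¹.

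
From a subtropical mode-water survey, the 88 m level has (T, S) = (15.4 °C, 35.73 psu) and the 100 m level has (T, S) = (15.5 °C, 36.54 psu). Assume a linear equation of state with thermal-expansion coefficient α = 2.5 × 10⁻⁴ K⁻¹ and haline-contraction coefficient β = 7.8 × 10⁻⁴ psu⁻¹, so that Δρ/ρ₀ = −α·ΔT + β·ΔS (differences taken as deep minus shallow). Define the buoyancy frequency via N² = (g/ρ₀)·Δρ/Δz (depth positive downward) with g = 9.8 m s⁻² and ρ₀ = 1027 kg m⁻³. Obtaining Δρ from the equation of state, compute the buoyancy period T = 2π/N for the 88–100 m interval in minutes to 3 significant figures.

ΔT = +0.1 K, ΔS = +0.81 psu (deep − shallow).
Δρ/ρ₀ = −αΔT + βΔS = -2.50 × 10⁻⁵ + 6.318 × 10⁻⁴ = 6.068 × 10⁻⁴, so Δρ ≈ 0.6232 kg m⁻³.
N² = (g/ρ₀)·Δρ/Δz = g·(Δρ/ρ₀)/Δz = 9.8 × 6.068 × 10⁻⁴ / 12 = 4.9555 × 10⁻⁴ s⁻².
N = √(4.9555 × 10⁻⁴) = 0.022261 rad s⁻¹ → T = 2π/N = 282.25 s = 4.7042 min ≈ 4.70 min.

4.70 min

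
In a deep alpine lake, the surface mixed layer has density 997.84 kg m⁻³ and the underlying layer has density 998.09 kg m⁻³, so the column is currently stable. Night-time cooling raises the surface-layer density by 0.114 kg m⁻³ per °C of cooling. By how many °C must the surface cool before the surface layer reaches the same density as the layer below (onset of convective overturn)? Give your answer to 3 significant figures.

2.19 °C

Density deficit of the surface layer: 998.09 − 997.84 = 0.25 kg m⁻³.
Required change = 0.25 / 0.114 = 2.19 °C.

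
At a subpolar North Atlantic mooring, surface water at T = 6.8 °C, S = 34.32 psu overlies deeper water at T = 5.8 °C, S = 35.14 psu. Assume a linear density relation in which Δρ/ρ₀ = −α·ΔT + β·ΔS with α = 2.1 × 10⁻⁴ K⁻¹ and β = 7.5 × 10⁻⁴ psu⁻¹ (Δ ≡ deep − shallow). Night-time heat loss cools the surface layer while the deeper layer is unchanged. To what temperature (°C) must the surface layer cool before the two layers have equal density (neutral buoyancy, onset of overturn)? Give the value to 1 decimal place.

Neutral buoyancy requires Δρ = 0, i.e. −α(T_deep − T_surf′) + β(S_deep − S_surf) = 0.
T_surf′ = T_deep − (β/α)·ΔS = 5.8 − (7.5 × 10⁻⁴/2.1 × 10⁻⁴)·(+0.82) = 2.871 °C.
Cooling required: 6.8 − (2.871) = 3.929 °C.

2.9 °C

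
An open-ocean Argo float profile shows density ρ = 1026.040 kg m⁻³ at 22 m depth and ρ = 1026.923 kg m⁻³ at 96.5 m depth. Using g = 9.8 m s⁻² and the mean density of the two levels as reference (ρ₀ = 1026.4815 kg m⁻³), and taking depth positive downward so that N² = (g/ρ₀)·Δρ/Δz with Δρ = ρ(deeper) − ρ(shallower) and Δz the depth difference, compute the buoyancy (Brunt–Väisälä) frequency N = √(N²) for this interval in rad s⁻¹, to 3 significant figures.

0.0106 rad s⁻¹

Δρ = 1026.923 − 1026.040 = 0.883 kg m⁻³ over Δz = 96.5 − 22 = 74.5 m.
N² = (9.8/1026.4815) × (0.883/74.5) = 1.1316 × 10⁻⁴ s⁻².
N = √(1.1316 × 10⁻⁴) = 0.010638 rad s⁻¹ ≈ 0.0106 rad s⁻¹.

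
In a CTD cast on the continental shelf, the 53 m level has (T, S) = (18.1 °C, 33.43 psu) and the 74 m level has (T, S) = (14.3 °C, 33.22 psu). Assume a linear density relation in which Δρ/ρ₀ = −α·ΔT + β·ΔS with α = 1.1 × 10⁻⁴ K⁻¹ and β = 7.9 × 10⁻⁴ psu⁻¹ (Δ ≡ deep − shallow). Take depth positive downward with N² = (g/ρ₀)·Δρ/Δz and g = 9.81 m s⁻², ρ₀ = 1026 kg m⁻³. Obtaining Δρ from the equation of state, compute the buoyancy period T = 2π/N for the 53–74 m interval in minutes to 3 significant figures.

ΔT = -3.8 K, ΔS = -0.21 psu (deep − shallow).
Δρ/ρ₀ = −αΔT + βΔS = 4.18 × 10⁻⁴ − 1.659 × 10⁻⁴ = 2.521 × 10⁻⁴, so Δρ ≈ 0.2587 kg m⁻³.
N² = (g/ρ₀)·Δρ/Δz = g·(Δρ/ρ₀)/Δz = 9.81 × 2.521 × 10⁻⁴ / 21 = 1.1777 × 10⁻⁴ s⁻².
N = √(1.1777 × 10⁻⁴) = 0.010852 rad s⁻¹ → T = 2π/N = 578.99 s = 9.6498 min ≈ 9.65 min.

9.65 min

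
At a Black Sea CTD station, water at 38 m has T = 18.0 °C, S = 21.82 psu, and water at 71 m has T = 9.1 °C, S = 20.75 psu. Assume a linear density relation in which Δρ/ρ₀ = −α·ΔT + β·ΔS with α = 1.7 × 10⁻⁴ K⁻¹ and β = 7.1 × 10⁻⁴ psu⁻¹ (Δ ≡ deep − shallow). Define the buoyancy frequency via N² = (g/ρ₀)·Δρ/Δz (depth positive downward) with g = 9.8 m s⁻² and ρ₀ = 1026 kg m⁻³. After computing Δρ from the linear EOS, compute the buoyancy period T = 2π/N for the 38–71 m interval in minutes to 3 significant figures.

ΔT = -8.9 K, ΔS = -1.07 psu (deep − shallow).
Δρ/ρ₀ = −αΔT + βΔS = 1.513 × 10⁻³ − 7.597 × 10⁻⁴ = 7.533 × 10⁻⁴, so Δρ ≈ 0.7729 kg m⁻³.
N² = (g/ρ₀)·Δρ/Δz = g·(Δρ/ρ₀)/Δz = 9.8 × 7.533 × 10⁻⁴ / 33 = 2.2371 × 10⁻⁴ s⁻².
N = √(2.2371 × 10⁻⁴) = 0.014957 rad s⁻¹ → T = 2π/N = 420.08 s = 7.0013 min ≈ 7.00 min.

7.00 min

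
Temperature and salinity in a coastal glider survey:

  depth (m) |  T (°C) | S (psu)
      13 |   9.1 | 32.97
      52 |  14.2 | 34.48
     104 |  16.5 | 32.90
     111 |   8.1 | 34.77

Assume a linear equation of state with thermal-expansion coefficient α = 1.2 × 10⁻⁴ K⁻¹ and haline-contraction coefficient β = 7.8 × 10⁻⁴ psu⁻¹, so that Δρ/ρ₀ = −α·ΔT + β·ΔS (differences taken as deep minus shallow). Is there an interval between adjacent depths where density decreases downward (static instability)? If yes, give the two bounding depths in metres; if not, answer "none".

Evaluate Δρ/ρ₀ = −αΔT + βΔS across each adjacent pair:
  13–52 m: −αΔT+βΔS = −(1.2 × 10⁻⁴)(+5.1)+(7.8 × 10⁻⁴)(+1.51) = 5.7 × 10⁻⁴ → stable
  52–104 m: −αΔT+βΔS = −(1.2 × 10⁻⁴)(+2.3)+(7.8 × 10⁻⁴)(-1.58) = -1.5 × 10⁻³ → UNSTABLE
  104–111 m: −αΔT+βΔS = −(1.2 × 10⁻⁴)(-8.4)+(7.8 × 10⁻⁴)(+1.87) = 2.5 × 10⁻³ → stable
The 52–104 m interval has Δρ < 0: lighter water underlies denser water.

52–104 m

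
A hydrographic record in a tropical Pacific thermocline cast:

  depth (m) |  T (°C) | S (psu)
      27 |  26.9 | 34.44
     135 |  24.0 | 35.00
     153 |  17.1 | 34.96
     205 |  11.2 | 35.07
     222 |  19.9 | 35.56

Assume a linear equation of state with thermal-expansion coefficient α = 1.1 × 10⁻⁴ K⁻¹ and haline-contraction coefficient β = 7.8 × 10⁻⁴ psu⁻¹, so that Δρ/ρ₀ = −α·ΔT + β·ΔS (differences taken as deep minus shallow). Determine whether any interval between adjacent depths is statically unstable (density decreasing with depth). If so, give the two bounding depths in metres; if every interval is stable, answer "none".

Evaluate Δρ/ρ₀ = −αΔT + βΔS across each adjacent pair:
  27–135 m: −αΔT+βΔS = −(1.1 × 10⁻⁴)(-2.9)+(7.8 × 10⁻⁴)(+0.56) = 7.6 × 10⁻⁴ → stable
  135–153 m: −αΔT+βΔS = −(1.1 × 10⁻⁴)(-6.9)+(7.8 × 10⁻⁴)(-0.04) = 7.3 × 10⁻⁴ → stable
  153–205 m: −αΔT+βΔS = −(1.1 × 10⁻⁴)(-5.9)+(7.8 × 10⁻⁴)(+0.11) = 7.3 × 10⁻⁴ → stable
  205–222 m: −αΔT+βΔS = −(1.1 × 10⁻⁴)(+8.7)+(7.8 × 10⁻⁴)(+0.49) = -5.7 × 10⁻⁴ → UNSTABLE
The 205–222 m interval has Δρ < 0: lighter water underlies denser water.

205–222 m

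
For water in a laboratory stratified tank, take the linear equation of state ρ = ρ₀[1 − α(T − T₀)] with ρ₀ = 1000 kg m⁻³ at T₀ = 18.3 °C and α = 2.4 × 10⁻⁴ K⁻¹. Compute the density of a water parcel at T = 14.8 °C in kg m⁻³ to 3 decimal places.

1000.840 kg m⁻³

T − T₀ = -3.5 K.
Bracket = 1 − α·(-3.5) = 1 + (8.40 × 10⁻⁴) = 1.0008400.
ρ = 1000 × 1.0008400 = 1000.840 kg m⁻³.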